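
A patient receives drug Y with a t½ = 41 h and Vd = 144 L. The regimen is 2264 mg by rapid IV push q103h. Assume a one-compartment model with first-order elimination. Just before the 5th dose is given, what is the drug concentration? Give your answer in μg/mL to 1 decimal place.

f = (1/2)^(τ/t½) = (1/2)^(103/41) ≈ 0.1753.
C₀ = D/Vd = 2264/144 ≈ 15.722 μg/mL.
Before the 5th dose, 4 doses have been given. Superposition: Cmin = C₀·(f + f² + … + f^4).
≈ 15.722 × (0.1753 + 0.0307 + 0.0054 + 0.0009) ≈ 15.722 × 0.2123 ≈ 3.338 μg/mL.

3.3 μg/mL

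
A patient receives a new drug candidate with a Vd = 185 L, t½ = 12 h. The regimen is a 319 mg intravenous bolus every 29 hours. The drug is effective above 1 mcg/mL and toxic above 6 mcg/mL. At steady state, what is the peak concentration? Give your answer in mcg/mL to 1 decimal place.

2.1 mcg/mL

k = ln2/t½ = ln2/12 ≈ 0.057762 h⁻¹; fraction remaining f = e^(−kτ) = e^(−0.057762×29) ≈ 0.1873.
At steady state, accumulation factor R = 1/(1 − e^(−kτ)) ≈ 1.2305.
Each bolus raises the concentration by D/Vd = 319/185 ≈ 1.724 mcg/mL.
Steady-state peak Cmax,ss = C₀·R ≈ 1.724 × 1.2305 ≈ 2.121 mcg/mL.
Peak 2.1 mcg/mL vs MTC 6 mcg/mL: below toxic threshold.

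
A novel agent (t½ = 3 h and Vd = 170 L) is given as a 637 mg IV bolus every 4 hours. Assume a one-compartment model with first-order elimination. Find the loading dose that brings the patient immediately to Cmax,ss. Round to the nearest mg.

f = (1/2)^(4/3) ≈ 0.396850; accumulation ratio R = 1/(1−f) ≈ 1.65796.
Loading dose to hit Cmax,ss on first dose: D_load = D_maint·R ≈ 637 × 1.65796 ≈ 1056.12 mg.

1056 mg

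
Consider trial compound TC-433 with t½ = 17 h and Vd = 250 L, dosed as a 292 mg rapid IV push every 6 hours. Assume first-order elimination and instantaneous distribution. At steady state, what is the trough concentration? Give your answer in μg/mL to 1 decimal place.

Over one 6-h interval, 6/17 ≈ 0.35294 half-lives elapse, leaving f ≈ 0.7830 of each dose.
At steady state, accumulation factor R = 1/(1 − e^(−kτ)) ≈ 4.6083.
Each bolus raises the concentration by D/Vd = 292/250 ≈ 1.168 μg/mL.
Steady-state peak Cmax,ss = C₀·R ≈ 1.168 × 4.6083 ≈ 5.382 μg/mL.
Steady-state trough Cmin,ss = Cmax,ss·f ≈ 5.382 × 0.7830 ≈ 4.214 μg/mL.

4.2 μg/mL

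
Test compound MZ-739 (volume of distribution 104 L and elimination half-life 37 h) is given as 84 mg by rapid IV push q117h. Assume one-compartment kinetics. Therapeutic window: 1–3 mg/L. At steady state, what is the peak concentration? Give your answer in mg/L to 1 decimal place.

k = ln2/t½ = ln2/37 ≈ 0.018734 h⁻¹; fraction remaining f = e^(−kτ) = e^(−0.018734×117) ≈ 0.1117.
At steady state, accumulation factor R = 1/(1 − e^(−kτ)) ≈ 1.1257.
Each bolus raises the concentration by D/Vd = 84/104 ≈ 0.808 mg/L.
Steady-state peak Cmax,ss = C₀·R ≈ 0.808 × 1.1257 ≈ 0.910 mg/L.
Peak 0.9 mg/L vs MTC 3 mg/L: below toxic threshold.

0.9 mg/L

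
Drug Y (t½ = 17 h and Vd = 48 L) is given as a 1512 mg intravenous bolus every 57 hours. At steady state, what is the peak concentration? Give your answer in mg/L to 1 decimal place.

τ/t½ = 57/17 ≈ 3.3529, so fraction remaining f = (1/2)^(57/17) ≈ 0.0979.
Accumulation ratio R = 1/(1 − f) ≈ 1/0.9021 ≈ 1.1085.
Each bolus raises the concentration by D/Vd = 1512/48 ≈ 31.500 mg/L.
Steady-state peak Cmax,ss = C₀·R ≈ 31.500 × 1.1085 ≈ 34.918 mg/L.

34.9 mg/L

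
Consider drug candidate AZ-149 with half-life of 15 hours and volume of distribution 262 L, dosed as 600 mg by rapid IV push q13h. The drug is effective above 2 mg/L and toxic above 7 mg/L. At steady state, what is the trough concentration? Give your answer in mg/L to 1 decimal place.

2.8 mg/L

Over one 13-h interval, 13/15 ≈ 0.86667 half-lives elapse, leaving f ≈ 0.5484 of each dose.
At steady state, accumulation factor R = 1/(1 − e^(−kτ)) ≈ 2.2143.
Each bolus raises the concentration by D/Vd = 600/262 ≈ 2.290 mg/L.
Steady-state peak Cmax,ss = C₀·R ≈ 2.290 × 2.2143 ≈ 5.071 mg/L.
One interval later, Cmin,ss = Cmax,ss·e^(−kτ) ≈ 5.071 × 0.5484 ≈ 2.781 mg/L.
Trough 2.8 mg/L vs MEC 2 mg/L: adequate.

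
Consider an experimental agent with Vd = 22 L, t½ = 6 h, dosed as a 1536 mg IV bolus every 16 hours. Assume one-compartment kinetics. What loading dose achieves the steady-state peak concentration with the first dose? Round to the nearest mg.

f = (1/2)^(16/6) ≈ 0.157490; accumulation ratio R = 1/(1−f) ≈ 1.18693.
Loading dose to hit Cmax,ss on first dose: D_load = D_maint·R ≈ 1536 × 1.18693 ≈ 1823.12 mg.

1823 mg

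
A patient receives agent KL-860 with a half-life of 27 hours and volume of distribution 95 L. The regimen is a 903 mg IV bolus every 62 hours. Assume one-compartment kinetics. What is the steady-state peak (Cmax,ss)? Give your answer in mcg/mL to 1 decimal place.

k = ln2/t½ = ln2/27 ≈ 0.025672 h⁻¹; fraction remaining f = e^(−kτ) = e^(−0.025672×62) ≈ 0.2036.
Accumulation ratio R = 1/(1 − f) ≈ 1/0.7964 ≈ 1.2557.
Each bolus raises the concentration by D/Vd = 903/95 ≈ 9.505 mcg/mL.
Steady-state peak Cmax,ss = C₀·R ≈ 9.505 × 1.2557 ≈ 11.935 mcg/mL.

11.9 mcg/mL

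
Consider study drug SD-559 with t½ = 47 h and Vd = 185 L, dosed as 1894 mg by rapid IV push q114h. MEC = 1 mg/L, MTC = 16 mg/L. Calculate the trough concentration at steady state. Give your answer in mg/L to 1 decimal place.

2.3 mg/L

Over one 114-h interval, 114/47 ≈ 2.4255 half-lives elapse, leaving f ≈ 0.1861 of each dose.
Each bolus raises the concentration by D/Vd = 1894/185 ≈ 10.238 mg/L.
Steady-state trough Cmin,ss = C₀·f/(1−f) ≈ 10.238 × 0.1861/0.8139 ≈ 2.341 mg/L.
Trough 2.3 mg/L vs MEC 1 mg/L: adequate.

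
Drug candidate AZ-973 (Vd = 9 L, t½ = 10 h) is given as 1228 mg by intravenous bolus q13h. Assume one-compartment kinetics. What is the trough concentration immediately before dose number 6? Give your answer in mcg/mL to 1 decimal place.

f = (1/2)^(τ/t½) = (1/2)^(13/10) ≈ 0.4061.
C₀ = D/Vd = 1228/9 ≈ 136.444 mcg/mL.
Before the 6th dose, 5 doses have been given. Superposition: Cmin = C₀·(f + f² + … + f^5).
≈ 136.444 × (0.4061 + 0.1649 + 0.0670 + 0.0272 + 0.0110) ≈ 136.444 × 0.6762 ≈ 92.263 mcg/mL.

92.3 mcg/mL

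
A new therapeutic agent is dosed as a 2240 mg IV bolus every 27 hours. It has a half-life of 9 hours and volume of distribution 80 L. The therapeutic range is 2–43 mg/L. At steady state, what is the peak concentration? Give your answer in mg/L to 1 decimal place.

32.0 mg/L

τ = 27 h = 3 half-lives, so f = (1/2)^3 = 0.125.
At steady state, R = 1/(1 − 0.125) = 8/7.
Single-dose peak C₀ = D/Vd = 2240/80 = 28 mg/L.
Steady-state peak Cmax,ss = C₀·R = 28 × 8/7 ≈ 32.000 mg/L.
Peak 32.0 mg/L vs MTC 43 mg/L: below toxic threshold.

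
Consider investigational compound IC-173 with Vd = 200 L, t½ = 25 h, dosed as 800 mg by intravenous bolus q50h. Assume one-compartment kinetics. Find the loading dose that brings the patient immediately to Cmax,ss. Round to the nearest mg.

1067 mg

f = (1/2)^(50/25) ≈ 0.250000; accumulation ratio R = 1/(1−f) ≈ 1.33333.
Loading dose to hit Cmax,ss on first dose: D_load = D_maint·R ≈ 800 × 1.33333 ≈ 1066.66 mg.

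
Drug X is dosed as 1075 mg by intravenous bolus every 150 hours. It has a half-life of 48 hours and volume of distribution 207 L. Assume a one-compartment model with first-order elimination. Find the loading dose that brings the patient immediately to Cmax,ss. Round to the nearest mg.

f = (1/2)^(150/48) ≈ 0.114626; accumulation ratio R = 1/(1−f) ≈ 1.12947.
Loading dose to hit Cmax,ss on first dose: D_load = D_maint·R ≈ 1075 × 1.12947 ≈ 1214.18 mg.

1214 mg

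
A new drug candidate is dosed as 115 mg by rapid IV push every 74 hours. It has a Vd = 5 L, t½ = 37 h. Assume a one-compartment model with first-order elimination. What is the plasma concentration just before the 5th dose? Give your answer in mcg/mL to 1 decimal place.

7.6 mcg/mL

f = (1/2)^(τ/t½) = (1/2)^(74/37) ≈ 0.2500.
C₀ = D/Vd = 115/5 ≈ 23.000 mcg/mL.
Before the 5th dose, 4 doses have been given. Superposition: Cmin = C₀·(f + f² + … + f^4).
≈ 23.000 × (0.2500 + 0.0625 + 0.0156 + 0.0039) ≈ 23.000 × 0.3320 ≈ 7.636 mcg/mL.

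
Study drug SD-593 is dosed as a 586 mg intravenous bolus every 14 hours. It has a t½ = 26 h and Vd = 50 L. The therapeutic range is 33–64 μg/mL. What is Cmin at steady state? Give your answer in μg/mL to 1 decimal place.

k = ln2/t½ = ln2/26 ≈ 0.026660 h⁻¹; fraction remaining f = e^(−kτ) = e^(−0.026660×14) ≈ 0.6885.
Single-dose peak C₀ = D/Vd = 586/50 ≈ 11.720 μg/mL.
Steady-state trough Cmin,ss = C₀·f/(1−f) ≈ 11.720 × 0.6885/0.3115 ≈ 25.904 μg/mL.
Trough 25.9 μg/mL vs MEC 33 μg/mL: subtherapeutic.

25.9 μg/mL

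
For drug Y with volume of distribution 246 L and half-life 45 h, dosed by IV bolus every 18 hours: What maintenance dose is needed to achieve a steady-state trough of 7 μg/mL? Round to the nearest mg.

τ/t½ = 18/45 ≈ 0.4, so f = (1/2)^(18/45) ≈ 0.757858.
Cmin,ss = (D/Vd)·f/(1−f), so D = Cmin,ss·Vd·(1−f)/f.
D = 7 × 246 × (1−f)/f ≈ 7 × 246 × 0.31951 ≈ 550.20 mg.

550 mg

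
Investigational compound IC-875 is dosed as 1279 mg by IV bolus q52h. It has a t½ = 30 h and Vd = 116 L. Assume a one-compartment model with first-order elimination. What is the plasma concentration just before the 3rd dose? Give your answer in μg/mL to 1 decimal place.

4.3 μg/mL

f = (1/2)^(τ/t½) = (1/2)^(52/30) ≈ 0.3008.
C₀ = D/Vd = 1279/116 ≈ 11.026 μg/mL.
Before the 3rd dose, 2 doses have been given. Superposition: Cmin = C₀·(f + f²).
≈ 11.026 × (0.3008 + 0.0905) ≈ 11.026 × 0.3913 ≈ 4.314 μg/mL.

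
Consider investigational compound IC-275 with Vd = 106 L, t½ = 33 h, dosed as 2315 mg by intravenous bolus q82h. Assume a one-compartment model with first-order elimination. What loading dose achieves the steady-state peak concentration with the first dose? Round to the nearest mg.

2819 mg

f = (1/2)^(82/33) ≈ 0.178643; accumulation ratio R = 1/(1−f) ≈ 1.21750.
Loading dose to hit Cmax,ss on first dose: D_load = D_maint·R ≈ 2315 × 1.21750 ≈ 2818.51 mg.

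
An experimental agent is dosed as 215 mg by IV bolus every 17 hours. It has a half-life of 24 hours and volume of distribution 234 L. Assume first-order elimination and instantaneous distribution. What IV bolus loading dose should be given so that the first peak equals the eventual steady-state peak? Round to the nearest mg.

554 mg

f = (1/2)^(17/24) ≈ 0.612027; accumulation ratio R = 1/(1−f) ≈ 2.57750.
Loading dose to hit Cmax,ss on first dose: D_load = D_maint·R ≈ 215 × 2.57750 ≈ 554.16 mg.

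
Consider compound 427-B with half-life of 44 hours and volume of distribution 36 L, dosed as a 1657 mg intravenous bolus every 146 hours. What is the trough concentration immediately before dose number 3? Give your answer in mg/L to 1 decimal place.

f = (1/2)^(τ/t½) = (1/2)^(146/44) ≈ 0.1003.
C₀ = D/Vd = 1657/36 ≈ 46.028 mg/L.
Before the 3rd dose, 2 doses have been given. Superposition: Cmin = C₀·(f + f²).
≈ 46.028 × (0.1003 + 0.0101) ≈ 46.028 × 0.1104 ≈ 5.081 mg/L.

5.1 mg/L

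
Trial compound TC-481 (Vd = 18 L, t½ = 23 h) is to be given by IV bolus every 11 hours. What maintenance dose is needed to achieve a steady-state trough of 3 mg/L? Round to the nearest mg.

τ/t½ = 11/23 ≈ 0.47826, so f = (1/2)^(11/23) ≈ 0.717842.
Cmin,ss = (D/Vd)·f/(1−f), so D = Cmin,ss·Vd·(1−f)/f.
D = 3 × 18 × (1−f)/f ≈ 3 × 18 × 0.39306 ≈ 21.23 mg.

21 mg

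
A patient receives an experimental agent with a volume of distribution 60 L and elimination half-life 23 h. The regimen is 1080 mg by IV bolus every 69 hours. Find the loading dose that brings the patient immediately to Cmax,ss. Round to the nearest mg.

f = (1/2)^(69/23) ≈ 0.125000; accumulation ratio R = 1/(1−f) ≈ 1.14286.
Loading dose to hit Cmax,ss on first dose: D_load = D_maint·R ≈ 1080 × 1.14286 ≈ 1234.29 mg.

1234 mg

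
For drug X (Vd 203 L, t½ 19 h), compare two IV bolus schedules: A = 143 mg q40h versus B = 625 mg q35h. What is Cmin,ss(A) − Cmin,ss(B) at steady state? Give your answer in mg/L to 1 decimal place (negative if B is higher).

Regimen A: f = (1/2)^(40/19) ≈ 0.2324; Cmin,ss = (143/203)·f/(1−f) ≈ 0.213 mg/L.
Regimen B: f = (1/2)^(35/19) ≈ 0.2789; Cmin,ss = (625/203)·f/(1−f) ≈ 1.191 mg/L.
Difference ≈ 0.213 − 1.191 ≈ -0.978 mg/L.

-1.0 mg/L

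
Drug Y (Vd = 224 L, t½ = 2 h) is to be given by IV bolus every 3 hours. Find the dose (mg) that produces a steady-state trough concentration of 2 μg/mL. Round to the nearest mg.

819 mg

τ/t½ = 3/2 ≈ 1.5, so f = (1/2)^(3/2) ≈ 0.353553.
Cmin,ss = (D/Vd)·f/(1−f), so D = Cmin,ss·Vd·(1−f)/f.
D = 2 × 224 × (1−f)/f ≈ 2 × 224 × 1.82843 ≈ 819.14 mg.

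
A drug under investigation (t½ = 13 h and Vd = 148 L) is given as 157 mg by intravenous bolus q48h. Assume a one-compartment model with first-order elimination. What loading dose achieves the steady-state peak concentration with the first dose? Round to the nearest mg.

170 mg

f = (1/2)^(48/13) ≈ 0.077358; accumulation ratio R = 1/(1−f) ≈ 1.08384.
Loading dose to hit Cmax,ss on first dose: D_load = D_maint·R ≈ 157 × 1.08384 ≈ 170.16 mg.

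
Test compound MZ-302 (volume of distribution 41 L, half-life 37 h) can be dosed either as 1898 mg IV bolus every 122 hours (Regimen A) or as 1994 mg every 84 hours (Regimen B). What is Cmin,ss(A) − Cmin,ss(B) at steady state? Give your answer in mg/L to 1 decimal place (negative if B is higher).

Regimen A: f = (1/2)^(122/37) ≈ 0.1017; Cmin,ss = (1898/41)·f/(1−f) ≈ 5.241 mg/L.
Regimen B: f = (1/2)^(84/37) ≈ 0.2073; Cmin,ss = (1994/41)·f/(1−f) ≈ 12.718 mg/L.
Difference ≈ 5.241 − 12.718 ≈ -7.477 mg/L.

-7.5 mg/L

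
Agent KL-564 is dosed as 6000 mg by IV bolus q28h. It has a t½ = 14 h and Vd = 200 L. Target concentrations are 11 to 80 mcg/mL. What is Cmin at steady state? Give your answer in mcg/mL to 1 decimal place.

10.0 mcg/mL

The dosing interval is 2 half-lives, so f = 2^(−2) = 0.25.
Accumulation ratio R = 1/(1 − f) = 1/0.75 = 4/3.
Single-dose peak C₀ = D/Vd = 6000/200 = 30 mcg/mL.
Steady-state peak Cmax,ss = C₀·R = 30 × 4/3 ≈ 40.000 mcg/mL.
Steady-state trough Cmin,ss = Cmax,ss·f ≈ 40.000 × 0.25 ≈ 10.000 mcg/mL.
Trough 10.0 mcg/mL vs MEC 11 mcg/mL: subtherapeutic.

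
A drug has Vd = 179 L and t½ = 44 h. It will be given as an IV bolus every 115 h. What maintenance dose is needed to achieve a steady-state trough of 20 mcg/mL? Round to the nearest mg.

τ/t½ = 115/44 ≈ 2.6136, so f = (1/2)^(115/44) ≈ 0.163387.
Cmin,ss = (D/Vd)·f/(1−f), so D = Cmin,ss·Vd·(1−f)/f.
D = 20 × 179 × (1−f)/f ≈ 20 × 179 × 5.12044 ≈ 18331.18 mg.

18331 mg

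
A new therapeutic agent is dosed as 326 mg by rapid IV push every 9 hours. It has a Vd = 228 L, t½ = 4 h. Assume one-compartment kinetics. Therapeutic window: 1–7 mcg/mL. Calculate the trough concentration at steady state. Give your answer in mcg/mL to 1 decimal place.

0.4 mcg/mL

Over one 9-h interval, 9/4 ≈ 2.25 half-lives elapse, leaving f ≈ 0.2102 of each dose.
Accumulation ratio R = 1/(1 − f) ≈ 1/0.7898 ≈ 1.2661.
Single-dose peak C₀ = D/Vd = 326/228 ≈ 1.430 mcg/mL.
Cmax,ss = C₀/(1 − f) ≈ 1.430/0.7898 ≈ 1.811 mcg/mL.
One interval later, Cmin,ss = Cmax,ss·e^(−kτ) ≈ 1.811 × 0.2102 ≈ 0.381 mcg/mL.
Trough 0.4 mcg/mL vs MEC 1 mcg/mL: subtherapeutic.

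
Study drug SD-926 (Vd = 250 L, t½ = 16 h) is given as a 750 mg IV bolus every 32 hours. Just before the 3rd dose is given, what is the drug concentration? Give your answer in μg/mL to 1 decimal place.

0.9 μg/mL

f = (1/2)^(τ/t½) = (1/2)^(32/16) ≈ 0.2500.
C₀ = D/Vd = 750/250 ≈ 3.000 μg/mL.
Before the 3rd dose, 2 doses have been given. Superposition: Cmin = C₀·(f + f²).
≈ 3.000 × (0.2500 + 0.0625) ≈ 3.000 × 0.3125 ≈ 0.938 μg/mL.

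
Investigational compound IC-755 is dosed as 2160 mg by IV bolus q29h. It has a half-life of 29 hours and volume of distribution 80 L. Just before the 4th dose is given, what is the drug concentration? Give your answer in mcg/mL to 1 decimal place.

f = (1/2)^(τ/t½) = (1/2)^(29/29) ≈ 0.5000.
C₀ = D/Vd = 2160/80 ≈ 27.000 mcg/mL.
Before the 4th dose, 3 doses have been given. Superposition: Cmin = C₀·(f + f² + … + f^3).
≈ 27.000 × (0.5000 + 0.2500 + 0.1250) ≈ 27.000 × 0.8750 ≈ 23.625 mcg/mL.

23.6 mcg/mL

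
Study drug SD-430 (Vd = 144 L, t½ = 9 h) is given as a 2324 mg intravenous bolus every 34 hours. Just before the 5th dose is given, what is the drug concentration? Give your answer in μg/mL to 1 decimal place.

1.3 μg/mL

f = (1/2)^(τ/t½) = (1/2)^(34/9) ≈ 0.0729.
C₀ = D/Vd = 2324/144 ≈ 16.139 μg/mL.
Before the 5th dose, 4 doses have been given. Superposition: Cmin = C₀·(f + f² + … + f^4).
≈ 16.139 × (0.0729 + 0.0053 + 0.0004 + 0.0000) ≈ 16.139 × 0.0786 ≈ 1.269 μg/mL.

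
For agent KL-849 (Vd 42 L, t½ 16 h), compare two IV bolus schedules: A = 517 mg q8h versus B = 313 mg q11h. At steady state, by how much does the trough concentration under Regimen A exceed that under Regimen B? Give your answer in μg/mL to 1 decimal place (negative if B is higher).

17.5 μg/mL

Regimen A: f = (1/2)^(8/16) ≈ 0.7071; Cmin,ss = (517/42)·f/(1−f) ≈ 29.717 μg/mL.
Regimen B: f = (1/2)^(11/16) ≈ 0.6209; Cmin,ss = (313/42)·f/(1−f) ≈ 12.206 μg/mL.
Difference ≈ 29.717 − 12.206 ≈ 17.511 μg/mL.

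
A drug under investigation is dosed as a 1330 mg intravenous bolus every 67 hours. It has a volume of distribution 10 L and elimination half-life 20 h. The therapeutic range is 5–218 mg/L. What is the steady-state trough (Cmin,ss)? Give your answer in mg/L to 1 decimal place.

14.5 mg/L

Over one 67-h interval, 67/20 ≈ 3.35 half-lives elapse, leaving f ≈ 0.0981 of each dose.
Accumulation ratio R = 1/(1 − f) ≈ 1/0.9019 ≈ 1.1088.
Single-dose peak C₀ = D/Vd = 1330/10 ≈ 133.000 mg/L.
Cmax,ss = C₀/(1 − f) ≈ 133.000/0.9019 ≈ 147.466 mg/L.
One interval later, Cmin,ss = Cmax,ss·e^(−kτ) ≈ 147.466 × 0.0981 ≈ 14.466 mg/L.
Trough 14.5 mg/L vs MEC 5 mg/L: adequate.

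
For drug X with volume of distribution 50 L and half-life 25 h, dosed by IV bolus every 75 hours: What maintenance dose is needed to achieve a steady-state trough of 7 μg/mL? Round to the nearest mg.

τ/t½ = 75/25 ≈ 3, so f = (1/2)^(75/25) ≈ 0.125000.
Cmin,ss = (D/Vd)·f/(1−f), so D = Cmin,ss·Vd·(1−f)/f.
D = 7 × 50 × (1−f)/f ≈ 7 × 50 × 7.00000 ≈ 2450.00 mg.

2450 mg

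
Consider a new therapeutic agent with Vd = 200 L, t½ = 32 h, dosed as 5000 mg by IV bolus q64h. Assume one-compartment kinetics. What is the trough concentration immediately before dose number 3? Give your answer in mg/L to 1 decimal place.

7.8 mg/L

f = (1/2)^(τ/t½) = (1/2)^(64/32) ≈ 0.2500.
C₀ = D/Vd = 5000/200 ≈ 25.000 mg/L.
Before the 3rd dose, 2 doses have been given. Superposition: Cmin = C₀·(f + f²).
≈ 25.000 × (0.2500 + 0.0625) ≈ 25.000 × 0.3125 ≈ 7.812 mg/L.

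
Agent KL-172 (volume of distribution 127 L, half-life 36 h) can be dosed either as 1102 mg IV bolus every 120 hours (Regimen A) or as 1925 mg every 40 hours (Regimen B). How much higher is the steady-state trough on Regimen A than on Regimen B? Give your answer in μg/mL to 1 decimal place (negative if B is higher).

Regimen A: f = (1/2)^(120/36) ≈ 0.0992; Cmin,ss = (1102/127)·f/(1−f) ≈ 0.956 μg/mL.
Regimen B: f = (1/2)^(40/36) ≈ 0.4629; Cmin,ss = (1925/127)·f/(1−f) ≈ 13.063 μg/mL.
Difference ≈ 0.956 − 13.063 ≈ -12.107 μg/mL.

-12.1 μg/mL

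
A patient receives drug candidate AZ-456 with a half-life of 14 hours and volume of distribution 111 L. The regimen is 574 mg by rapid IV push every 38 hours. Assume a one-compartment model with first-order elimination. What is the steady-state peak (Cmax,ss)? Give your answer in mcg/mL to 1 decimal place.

k = ln2/t½ = ln2/14 ≈ 0.049511 h⁻¹; fraction remaining f = e^(−kτ) = e^(−0.049511×38) ≈ 0.1524.
Accumulation ratio R = 1/(1 − f) ≈ 1/0.8476 ≈ 1.1798.
Single-dose peak C₀ = D/Vd = 574/111 ≈ 5.171 mcg/mL.
Cmax,ss = C₀/(1 − f) ≈ 5.171/0.8476 ≈ 6.101 mcg/mL.

6.1 mcg/mL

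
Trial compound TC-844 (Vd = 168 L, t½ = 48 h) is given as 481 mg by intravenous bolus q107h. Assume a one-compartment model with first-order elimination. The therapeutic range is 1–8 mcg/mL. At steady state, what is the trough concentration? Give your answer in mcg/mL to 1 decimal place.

Over one 107-h interval, 107/48 ≈ 2.2292 half-lives elapse, leaving f ≈ 0.2133 of each dose.
At steady state, accumulation factor R = 1/(1 − e^(−kτ)) ≈ 1.2711.
Single-dose peak C₀ = D/Vd = 481/168 ≈ 2.863 mcg/mL.
Steady-state peak Cmax,ss = C₀·R ≈ 2.863 × 1.2711 ≈ 3.639 mcg/mL.
Steady-state trough Cmin,ss = Cmax,ss·f ≈ 3.639 × 0.2133 ≈ 0.776 mcg/mL.
Trough 0.8 mcg/mL vs MEC 1 mcg/mL: subtherapeutic.

0.8 mcg/mL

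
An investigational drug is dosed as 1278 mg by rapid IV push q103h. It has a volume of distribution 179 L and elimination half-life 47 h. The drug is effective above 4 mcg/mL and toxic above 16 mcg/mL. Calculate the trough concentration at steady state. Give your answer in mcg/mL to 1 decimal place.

τ/t½ = 103/47 ≈ 2.1915, so fraction remaining f = (1/2)^(103/47) ≈ 0.2189.
Single-dose peak C₀ = D/Vd = 1278/179 ≈ 7.140 mcg/mL.
Steady-state trough Cmin,ss = C₀·f/(1−f) ≈ 7.140 × 0.2189/0.7811 ≈ 2.001 mcg/mL.
Trough 2.0 mcg/mL vs MEC 4 mcg/mL: subtherapeutic.

2.0 mcg/mL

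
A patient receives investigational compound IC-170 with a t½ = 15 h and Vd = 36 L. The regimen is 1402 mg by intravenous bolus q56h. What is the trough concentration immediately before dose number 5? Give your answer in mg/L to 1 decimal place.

f = (1/2)^(τ/t½) = (1/2)^(56/15) ≈ 0.0752.
C₀ = D/Vd = 1402/36 ≈ 38.944 mg/L.
Before the 5th dose, 4 doses have been given. Superposition: Cmin = C₀·(f + f² + … + f^4).
≈ 38.944 × (0.0752 + 0.0057 + 0.0004 + 0.0000) ≈ 38.944 × 0.0813 ≈ 3.166 mg/L.

3.2 mg/L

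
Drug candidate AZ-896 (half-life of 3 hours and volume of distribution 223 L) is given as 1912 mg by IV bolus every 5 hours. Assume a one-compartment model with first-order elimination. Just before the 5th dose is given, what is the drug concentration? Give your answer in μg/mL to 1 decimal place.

3.9 μg/mL

f = (1/2)^(τ/t½) = (1/2)^(5/3) ≈ 0.3150.
C₀ = D/Vd = 1912/223 ≈ 8.574 μg/mL.
Before the 5th dose, 4 doses have been given. Superposition: Cmin = C₀·(f + f² + … + f^4).
≈ 8.574 × (0.3150 + 0.0992 + 0.0313 + 0.0098) ≈ 8.574 × 0.4553 ≈ 3.904 μg/mL.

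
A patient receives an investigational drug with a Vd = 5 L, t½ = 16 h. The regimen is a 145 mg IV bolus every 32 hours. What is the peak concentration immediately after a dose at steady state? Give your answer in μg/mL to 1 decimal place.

38.7 μg/mL

τ = 32 h = 2 half-lives, so f = (1/2)^2 = 0.25.
At steady state, R = 1/(1 − 0.25) = 4/3.
Single-dose peak C₀ = D/Vd = 145/5 = 29 μg/mL.
Steady-state peak Cmax,ss = C₀·R = 29 × 4/3 ≈ 38.667 μg/mL.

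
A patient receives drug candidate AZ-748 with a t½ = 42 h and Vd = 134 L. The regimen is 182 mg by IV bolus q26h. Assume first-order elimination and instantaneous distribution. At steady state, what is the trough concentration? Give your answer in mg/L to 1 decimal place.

2.5 mg/L

Over one 26-h interval, 26/42 ≈ 0.61905 half-lives elapse, leaving f ≈ 0.6511 of each dose.
At steady state, accumulation factor R = 1/(1 − e^(−kτ)) ≈ 2.8662.
Single-dose peak C₀ = D/Vd = 182/134 ≈ 1.358 mg/L.
Cmax,ss = C₀/(1 − f) ≈ 1.358/0.3489 ≈ 3.892 mg/L.
One interval later, Cmin,ss = Cmax,ss·e^(−kτ) ≈ 3.892 × 0.6511 ≈ 2.534 mg/L.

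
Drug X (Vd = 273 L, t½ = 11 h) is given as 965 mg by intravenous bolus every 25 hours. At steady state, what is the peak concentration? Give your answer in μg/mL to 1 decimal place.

4.5 μg/mL

k = ln2/t½ = ln2/11 ≈ 0.063013 h⁻¹; fraction remaining f = e^(−kτ) = e^(−0.063013×25) ≈ 0.2069.
At steady state, accumulation factor R = 1/(1 − e^(−kτ)) ≈ 1.2609.
Each bolus raises the concentration by D/Vd = 965/273 ≈ 3.535 μg/mL.
Cmax,ss = C₀/(1 − f) ≈ 3.535/0.7931 ≈ 4.457 μg/mL.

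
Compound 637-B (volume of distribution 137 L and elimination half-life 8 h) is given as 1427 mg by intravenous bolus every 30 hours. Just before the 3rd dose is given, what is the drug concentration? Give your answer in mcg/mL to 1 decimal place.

f = (1/2)^(τ/t½) = (1/2)^(30/8) ≈ 0.0743.
C₀ = D/Vd = 1427/137 ≈ 10.416 mcg/mL.
Before the 3rd dose, 2 doses have been given. Superposition: Cmin = C₀·(f + f²).
≈ 10.416 × (0.0743 + 0.0055) ≈ 10.416 × 0.0798 ≈ 0.831 mcg/mL.

0.8 mcg/mL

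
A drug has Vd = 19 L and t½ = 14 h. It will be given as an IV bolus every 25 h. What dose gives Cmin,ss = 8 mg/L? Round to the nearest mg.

τ/t½ = 25/14 ≈ 1.7857, so f = (1/2)^(25/14) ≈ 0.290032.
Cmin,ss = (D/Vd)·f/(1−f), so D = Cmin,ss·Vd·(1−f)/f.
D = 8 × 19 × (1−f)/f ≈ 8 × 19 × 2.44790 ≈ 372.08 mg.

372 mg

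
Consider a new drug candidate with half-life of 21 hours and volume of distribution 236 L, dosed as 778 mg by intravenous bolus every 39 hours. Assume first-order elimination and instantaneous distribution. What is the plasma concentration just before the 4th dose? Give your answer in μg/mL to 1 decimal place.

f = (1/2)^(τ/t½) = (1/2)^(39/21) ≈ 0.2760.
C₀ = D/Vd = 778/236 ≈ 3.297 μg/mL.
Before the 4th dose, 3 doses have been given. Superposition: Cmin = C₀·(f + f² + … + f^3).
≈ 3.297 × (0.2760 + 0.0762 + 0.0210) ≈ 3.297 × 0.3732 ≈ 1.230 μg/mL.

1.2 μg/mL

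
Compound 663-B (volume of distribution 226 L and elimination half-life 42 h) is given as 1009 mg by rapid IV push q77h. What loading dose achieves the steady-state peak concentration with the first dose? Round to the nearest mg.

1403 mg

f = (1/2)^(77/42) ≈ 0.280616; accumulation ratio R = 1/(1−f) ≈ 1.39008.
Loading dose to hit Cmax,ss on first dose: D_load = D_maint·R ≈ 1009 × 1.39008 ≈ 1402.59 mg.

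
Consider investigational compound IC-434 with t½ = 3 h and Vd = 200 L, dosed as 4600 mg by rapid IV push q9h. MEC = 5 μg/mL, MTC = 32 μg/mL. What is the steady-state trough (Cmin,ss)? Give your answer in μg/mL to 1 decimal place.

τ = 9 h = 3 half-lives, so f = (1/2)^3 = 0.125.
At steady state, R = 1/(1 − 0.125) = 8/7.
Single-dose peak C₀ = D/Vd = 4600/200 = 23 μg/mL.
Steady-state peak Cmax,ss = C₀·R = 23 × 8/7 ≈ 26.286 μg/mL.
Steady-state trough Cmin,ss = Cmax,ss·f ≈ 26.286 × 0.125 ≈ 3.286 μg/mL.
Trough 3.3 μg/mL vs MEC 5 μg/mL: subtherapeutic.

3.3 μg/mL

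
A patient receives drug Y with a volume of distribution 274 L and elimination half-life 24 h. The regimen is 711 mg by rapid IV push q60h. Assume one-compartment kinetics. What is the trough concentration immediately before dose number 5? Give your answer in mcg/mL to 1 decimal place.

0.6 mcg/mL

f = (1/2)^(τ/t½) = (1/2)^(60/24) ≈ 0.1768.
C₀ = D/Vd = 711/274 ≈ 2.595 mcg/mL.
Before the 5th dose, 4 doses have been given. Superposition: Cmin = C₀·(f + f² + … + f^4).
≈ 2.595 × (0.1768 + 0.0313 + 0.0055 + 0.0010) ≈ 2.595 × 0.2146 ≈ 0.557 mcg/mL.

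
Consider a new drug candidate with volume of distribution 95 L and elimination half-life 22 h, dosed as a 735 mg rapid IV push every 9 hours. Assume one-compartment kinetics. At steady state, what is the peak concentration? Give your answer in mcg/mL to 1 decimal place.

31.3 mcg/mL

τ/t½ = 9/22 ≈ 0.40909, so fraction remaining f = (1/2)^(9/22) ≈ 0.7531.
At steady state, accumulation factor R = 1/(1 − e^(−kτ)) ≈ 4.0502.
Each bolus raises the concentration by D/Vd = 735/95 ≈ 7.737 mcg/mL.
Cmax,ss = C₀/(1 − f) ≈ 7.737/0.2469 ≈ 31.337 mcg/mL.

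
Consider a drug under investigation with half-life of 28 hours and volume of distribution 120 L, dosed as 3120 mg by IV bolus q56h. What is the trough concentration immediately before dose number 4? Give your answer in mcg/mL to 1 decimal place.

8.5 mcg/mL

f = (1/2)^(τ/t½) = (1/2)^(56/28) ≈ 0.2500.
C₀ = D/Vd = 3120/120 ≈ 26.000 mcg/mL.
Before the 4th dose, 3 doses have been given. Superposition: Cmin = C₀·(f + f² + … + f^3).
≈ 26.000 × (0.2500 + 0.0625 + 0.0156) ≈ 26.000 × 0.3281 ≈ 8.531 mcg/mL.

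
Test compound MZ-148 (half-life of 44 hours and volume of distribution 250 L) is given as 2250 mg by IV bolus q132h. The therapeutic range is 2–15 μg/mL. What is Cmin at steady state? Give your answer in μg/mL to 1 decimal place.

1.3 μg/mL

τ = 132 h = 3 half-lives, so f = (1/2)^3 = 0.125.
At steady state, R = 1/(1 − 0.125) = 8/7.
Single-dose peak C₀ = D/Vd = 2250/250 = 9 μg/mL.
Steady-state peak Cmax,ss = C₀·R = 9 × 8/7 ≈ 10.286 μg/mL.
Steady-state trough Cmin,ss = Cmax,ss·f ≈ 10.286 × 0.125 ≈ 1.286 μg/mL.
Trough 1.3 μg/mL vs MEC 2 μg/mL: subtherapeutic.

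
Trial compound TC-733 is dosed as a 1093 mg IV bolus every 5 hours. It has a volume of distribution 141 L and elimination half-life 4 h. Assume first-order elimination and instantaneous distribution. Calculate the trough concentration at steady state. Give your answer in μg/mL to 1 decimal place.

τ/t½ = 5/4 ≈ 1.25, so fraction remaining f = (1/2)^(5/4) ≈ 0.4204.
Each bolus raises the concentration by D/Vd = 1093/141 ≈ 7.752 μg/mL.
Steady-state trough Cmin,ss = C₀·f/(1−f) ≈ 7.752 × 0.4204/0.5796 ≈ 5.623 μg/mL.

5.6 μg/mL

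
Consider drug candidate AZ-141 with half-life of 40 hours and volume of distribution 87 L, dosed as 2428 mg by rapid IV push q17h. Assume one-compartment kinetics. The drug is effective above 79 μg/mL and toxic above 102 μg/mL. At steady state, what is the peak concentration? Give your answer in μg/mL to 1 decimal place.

109.4 μg/mL

Over one 17-h interval, 17/40 ≈ 0.425 half-lives elapse, leaving f ≈ 0.7448 of each dose.
At steady state, accumulation factor R = 1/(1 − e^(−kτ)) ≈ 3.9185.
Single-dose peak C₀ = D/Vd = 2428/87 ≈ 27.908 μg/mL.
Cmax,ss = C₀/(1 − f) ≈ 27.908/0.2552 ≈ 109.357 μg/mL.
Peak 109.4 μg/mL vs MTC 102 μg/mL: exceeds toxic threshold.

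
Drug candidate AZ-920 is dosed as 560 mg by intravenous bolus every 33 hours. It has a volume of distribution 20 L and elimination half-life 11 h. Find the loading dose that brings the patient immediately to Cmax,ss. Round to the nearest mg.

640 mg

f = (1/2)^(33/11) ≈ 0.125000; accumulation ratio R = 1/(1−f) ≈ 1.14286.
Loading dose to hit Cmax,ss on first dose: D_load = D_maint·R ≈ 560 × 1.14286 ≈ 640.00 mg.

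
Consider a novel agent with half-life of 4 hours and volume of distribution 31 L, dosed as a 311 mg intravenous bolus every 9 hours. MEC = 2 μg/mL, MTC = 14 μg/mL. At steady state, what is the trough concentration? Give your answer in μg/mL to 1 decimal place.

2.7 μg/mL

Over one 9-h interval, 9/4 ≈ 2.25 half-lives elapse, leaving f ≈ 0.2102 of each dose.
At steady state, accumulation factor R = 1/(1 − e^(−kτ)) ≈ 1.2661.
Each bolus raises the concentration by D/Vd = 311/31 ≈ 10.032 μg/mL.
Steady-state peak Cmax,ss = C₀·R ≈ 10.032 × 1.2661 ≈ 12.702 μg/mL.
Steady-state trough Cmin,ss = Cmax,ss·f ≈ 12.702 × 0.2102 ≈ 2.670 μg/mL.
Trough 2.7 μg/mL vs MEC 2 μg/mL: adequate.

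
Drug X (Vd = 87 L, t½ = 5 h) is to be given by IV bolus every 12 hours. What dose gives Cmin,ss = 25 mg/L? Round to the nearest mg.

9305 mg

τ/t½ = 12/5 ≈ 2.4, so f = (1/2)^(12/5) ≈ 0.189465.
Cmin,ss = (D/Vd)·f/(1−f), so D = Cmin,ss·Vd·(1−f)/f.
D = 25 × 87 × (1−f)/f ≈ 25 × 87 × 4.27802 ≈ 9304.69 mg.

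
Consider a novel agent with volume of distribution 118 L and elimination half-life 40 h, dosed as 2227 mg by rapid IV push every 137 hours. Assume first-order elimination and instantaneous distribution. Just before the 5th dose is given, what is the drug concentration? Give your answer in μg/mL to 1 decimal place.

f = (1/2)^(τ/t½) = (1/2)^(137/40) ≈ 0.0931.
C₀ = D/Vd = 2227/118 ≈ 18.873 μg/mL.
Before the 5th dose, 4 doses have been given. Superposition: Cmin = C₀·(f + f² + … + f^4).
≈ 18.873 × (0.0931 + 0.0087 + 0.0008 + 0.0001) ≈ 18.873 × 0.1027 ≈ 1.938 μg/mL.

1.9 μg/mL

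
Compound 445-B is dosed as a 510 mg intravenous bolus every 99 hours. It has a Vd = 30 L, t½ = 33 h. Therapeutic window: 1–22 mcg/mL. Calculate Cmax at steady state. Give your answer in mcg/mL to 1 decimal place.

The dosing interval is 3 half-lives, so f = 2^(−3) = 0.125.
At steady state, R = 1/(1 − 0.125) = 8/7.
Single-dose peak C₀ = D/Vd = 510/30 = 17 mcg/mL.
Steady-state peak Cmax,ss = C₀·R = 17 × 8/7 ≈ 19.429 mcg/mL.
Peak 19.4 mcg/mL vs MTC 22 mcg/mL: below toxic threshold.

19.4 mcg/mL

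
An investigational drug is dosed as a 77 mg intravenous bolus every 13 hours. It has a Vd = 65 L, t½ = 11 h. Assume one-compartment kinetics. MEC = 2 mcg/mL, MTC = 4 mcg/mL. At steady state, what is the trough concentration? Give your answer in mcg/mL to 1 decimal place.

k = ln2/t½ = ln2/11 ≈ 0.063013 h⁻¹; fraction remaining f = e^(−kτ) = e^(−0.063013×13) ≈ 0.4408.
Each bolus raises the concentration by D/Vd = 77/65 ≈ 1.185 mcg/mL.
Steady-state trough Cmin,ss = C₀·f/(1−f) ≈ 1.185 × 0.4408/0.5592 ≈ 0.934 mcg/mL.
Trough 0.9 mcg/mL vs MEC 2 mcg/mL: subtherapeutic.

0.9 mcg/mL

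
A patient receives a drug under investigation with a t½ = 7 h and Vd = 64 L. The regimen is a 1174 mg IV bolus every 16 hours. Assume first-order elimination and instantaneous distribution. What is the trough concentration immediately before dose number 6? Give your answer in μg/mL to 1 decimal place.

4.7 μg/mL

f = (1/2)^(τ/t½) = (1/2)^(16/7) ≈ 0.2051.
C₀ = D/Vd = 1174/64 ≈ 18.344 μg/mL.
Before the 6th dose, 5 doses have been given. Superposition: Cmin = C₀·(f + f² + … + f^5).
≈ 18.344 × (0.2051 + 0.0421 + 0.0086 + 0.0018 + 0.0004) ≈ 18.344 × 0.2580 ≈ 4.733 μg/mL.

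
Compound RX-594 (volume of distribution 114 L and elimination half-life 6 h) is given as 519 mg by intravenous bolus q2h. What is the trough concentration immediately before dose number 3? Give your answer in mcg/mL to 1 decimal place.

6.5 mcg/mL

f = (1/2)^(τ/t½) = (1/2)^(2/6) ≈ 0.7937.
C₀ = D/Vd = 519/114 ≈ 4.553 mcg/mL.
Before the 3rd dose, 2 doses have been given. Superposition: Cmin = C₀·(f + f²).
≈ 4.553 × (0.7937 + 0.6300) ≈ 4.553 × 1.4237 ≈ 6.482 mcg/mL.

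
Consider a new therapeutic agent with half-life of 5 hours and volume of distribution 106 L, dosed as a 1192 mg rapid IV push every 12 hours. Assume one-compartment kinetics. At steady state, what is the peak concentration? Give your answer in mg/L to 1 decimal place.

13.9 mg/L

τ/t½ = 12/5 ≈ 2.4, so fraction remaining f = (1/2)^(12/5) ≈ 0.1895.
Accumulation ratio R = 1/(1 − f) ≈ 1/0.8105 ≈ 1.2338.
Each bolus raises the concentration by D/Vd = 1192/106 ≈ 11.245 mg/L.
Steady-state peak Cmax,ss = C₀·R ≈ 11.245 × 1.2338 ≈ 13.874 mg/L.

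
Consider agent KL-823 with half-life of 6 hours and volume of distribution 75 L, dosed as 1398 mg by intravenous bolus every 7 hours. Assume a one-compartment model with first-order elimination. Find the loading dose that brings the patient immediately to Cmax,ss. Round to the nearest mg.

2521 mg

f = (1/2)^(7/6) ≈ 0.445449; accumulation ratio R = 1/(1−f) ≈ 1.80326.
Loading dose to hit Cmax,ss on first dose: D_load = D_maint·R ≈ 1398 × 1.80326 ≈ 2520.96 mg.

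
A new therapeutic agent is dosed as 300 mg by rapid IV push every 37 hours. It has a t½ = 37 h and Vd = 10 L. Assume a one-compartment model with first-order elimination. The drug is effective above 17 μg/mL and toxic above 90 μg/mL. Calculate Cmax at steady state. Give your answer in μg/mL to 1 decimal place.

60.0 μg/mL

τ = 37 h = 1 half-life, so f = (1/2)^1 = 0.5.
Accumulation ratio R = 1/(1 − f) = 1/0.5 = 2/1.
Single-dose peak C₀ = D/Vd = 300/10 = 30 μg/mL.
Steady-state peak Cmax,ss = C₀·R = 30 × 2/1 ≈ 60.000 μg/mL.
Peak 60.0 μg/mL vs MTC 90 μg/mL: below toxic threshold.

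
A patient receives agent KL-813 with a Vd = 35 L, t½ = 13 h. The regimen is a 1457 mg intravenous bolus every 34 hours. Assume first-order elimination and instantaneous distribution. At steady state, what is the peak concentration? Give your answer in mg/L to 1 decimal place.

k = ln2/t½ = ln2/13 ≈ 0.053319 h⁻¹; fraction remaining f = e^(−kτ) = e^(−0.053319×34) ≈ 0.1632.
At steady state, accumulation factor R = 1/(1 − e^(−kτ)) ≈ 1.1950.
Single-dose peak C₀ = D/Vd = 1457/35 ≈ 41.629 mg/L.
Cmax,ss = C₀/(1 − f) ≈ 41.629/0.8368 ≈ 49.748 mg/L.

49.7 mg/L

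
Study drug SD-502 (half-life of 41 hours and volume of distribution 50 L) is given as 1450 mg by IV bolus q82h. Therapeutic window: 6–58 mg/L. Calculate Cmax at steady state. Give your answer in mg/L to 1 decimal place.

The dosing interval is 2 half-lives, so f = 2^(−2) = 0.25.
At steady state, R = 1/(1 − 0.25) = 4/3.
Single-dose peak C₀ = D/Vd = 1450/50 = 29 mg/L.
Steady-state peak Cmax,ss = C₀·R = 29 × 4/3 ≈ 38.667 mg/L.
Peak 38.7 mg/L vs MTC 58 mg/L: below toxic threshold.

38.7 mg/L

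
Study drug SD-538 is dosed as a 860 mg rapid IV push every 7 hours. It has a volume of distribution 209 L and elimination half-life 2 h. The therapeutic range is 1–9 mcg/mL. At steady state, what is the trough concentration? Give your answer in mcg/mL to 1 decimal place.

0.4 mcg/mL

k = ln2/t½ = ln2/2 ≈ 0.346574 h⁻¹; fraction remaining f = e^(−kτ) = e^(−0.346574×7) ≈ 0.0884.
Single-dose peak C₀ = D/Vd = 860/209 ≈ 4.115 mcg/mL.
Steady-state trough Cmin,ss = C₀·f/(1−f) ≈ 4.115 × 0.0884/0.9116 ≈ 0.399 mcg/mL.
Trough 0.4 mcg/mL vs MEC 1 mcg/mL: subtherapeutic.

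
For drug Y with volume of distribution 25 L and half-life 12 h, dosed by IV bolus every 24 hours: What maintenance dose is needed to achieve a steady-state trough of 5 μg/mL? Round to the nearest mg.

τ/t½ = 24/12 ≈ 2, so f = (1/2)^(24/12) ≈ 0.250000.
Cmin,ss = (D/Vd)·f/(1−f), so D = Cmin,ss·Vd·(1−f)/f.
D = 5 × 25 × (1−f)/f ≈ 5 × 25 × 3.00000 ≈ 375.00 mg.

375 mg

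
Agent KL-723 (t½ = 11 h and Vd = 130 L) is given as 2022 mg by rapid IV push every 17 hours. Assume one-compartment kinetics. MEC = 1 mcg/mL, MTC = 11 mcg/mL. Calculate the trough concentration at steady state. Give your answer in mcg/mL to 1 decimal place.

Over one 17-h interval, 17/11 ≈ 1.5455 half-lives elapse, leaving f ≈ 0.3426 of each dose.
At steady state, accumulation factor R = 1/(1 − e^(−kτ)) ≈ 1.5211.
Single-dose peak C₀ = D/Vd = 2022/130 ≈ 15.554 mcg/mL.
Cmax,ss = C₀/(1 − f) ≈ 15.554/0.6574 ≈ 23.660 mcg/mL.
Steady-state trough Cmin,ss = Cmax,ss·f ≈ 23.660 × 0.3426 ≈ 8.106 mcg/mL.
Trough 8.1 mcg/mL vs MEC 1 mcg/mL: adequate.

8.1 mcg/mL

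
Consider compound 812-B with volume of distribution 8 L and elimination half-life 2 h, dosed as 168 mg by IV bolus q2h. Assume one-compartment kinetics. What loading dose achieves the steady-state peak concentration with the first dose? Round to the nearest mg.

336 mg

f = (1/2)^(2/2) ≈ 0.500000; accumulation ratio R = 1/(1−f) ≈ 2.00000.
Loading dose to hit Cmax,ss on first dose: D_load = D_maint·R ≈ 168 × 2.00000 ≈ 336.00 mg.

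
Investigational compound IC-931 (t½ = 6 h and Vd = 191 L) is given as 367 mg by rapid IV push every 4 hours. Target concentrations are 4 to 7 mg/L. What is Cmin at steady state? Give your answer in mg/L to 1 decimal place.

τ/t½ = 4/6 ≈ 0.66667, so fraction remaining f = (1/2)^(4/6) ≈ 0.6300.
At steady state, accumulation factor R = 1/(1 − e^(−kτ)) ≈ 2.7027.
Each bolus raises the concentration by D/Vd = 367/191 ≈ 1.921 mg/L.
Steady-state peak Cmax,ss = C₀·R ≈ 1.921 × 2.7027 ≈ 5.192 mg/L.
Steady-state trough Cmin,ss = Cmax,ss·f ≈ 5.192 × 0.6300 ≈ 3.271 mg/L.
Trough 3.3 mg/L vs MEC 4 mg/L: subtherapeutic.

3.3 mg/L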